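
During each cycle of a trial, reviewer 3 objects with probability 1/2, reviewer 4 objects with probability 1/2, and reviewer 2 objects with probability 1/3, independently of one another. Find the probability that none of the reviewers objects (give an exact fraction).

1/6

Since the events are independent, P(none) is the product of the individual non-occurrence probabilities.
P(none) = (1 − 1/2) × (1 − 1/2) × (1 − 1/3) = 1/2 × 1/2 × 2/3 = 1/6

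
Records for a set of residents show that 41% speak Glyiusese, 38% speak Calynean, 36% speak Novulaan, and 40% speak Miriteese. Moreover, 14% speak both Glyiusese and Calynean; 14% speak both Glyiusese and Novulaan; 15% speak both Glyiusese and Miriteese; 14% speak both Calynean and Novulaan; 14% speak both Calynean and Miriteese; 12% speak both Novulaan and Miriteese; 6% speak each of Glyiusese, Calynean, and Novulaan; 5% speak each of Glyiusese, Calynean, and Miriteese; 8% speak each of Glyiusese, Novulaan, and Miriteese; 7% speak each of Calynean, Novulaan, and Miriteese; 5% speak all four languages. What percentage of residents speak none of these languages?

7%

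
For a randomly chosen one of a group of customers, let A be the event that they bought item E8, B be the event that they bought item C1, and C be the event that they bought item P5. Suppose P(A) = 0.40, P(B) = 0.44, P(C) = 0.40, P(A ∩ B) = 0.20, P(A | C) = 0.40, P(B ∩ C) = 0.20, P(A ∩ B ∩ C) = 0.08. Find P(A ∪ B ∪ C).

0.76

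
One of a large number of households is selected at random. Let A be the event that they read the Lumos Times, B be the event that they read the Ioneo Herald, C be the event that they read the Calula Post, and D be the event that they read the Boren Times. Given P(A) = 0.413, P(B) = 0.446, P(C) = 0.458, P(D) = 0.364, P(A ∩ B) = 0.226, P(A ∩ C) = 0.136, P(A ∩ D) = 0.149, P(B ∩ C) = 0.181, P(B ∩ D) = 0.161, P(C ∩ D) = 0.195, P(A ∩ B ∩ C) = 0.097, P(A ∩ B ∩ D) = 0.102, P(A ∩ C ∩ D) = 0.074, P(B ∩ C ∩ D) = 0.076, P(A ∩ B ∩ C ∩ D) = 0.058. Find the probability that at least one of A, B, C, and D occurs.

0.924

By inclusion–exclusion:
P(A ∪ B ∪ C ∪ D) = 0.413 + 0.446 + 0.458 + 0.364 − 0.226 − 0.136 − 0.149 − 0.181 − 0.161 − 0.195 + 0.097 + 0.102 + 0.074 + 0.076 − 0.058 = 0.924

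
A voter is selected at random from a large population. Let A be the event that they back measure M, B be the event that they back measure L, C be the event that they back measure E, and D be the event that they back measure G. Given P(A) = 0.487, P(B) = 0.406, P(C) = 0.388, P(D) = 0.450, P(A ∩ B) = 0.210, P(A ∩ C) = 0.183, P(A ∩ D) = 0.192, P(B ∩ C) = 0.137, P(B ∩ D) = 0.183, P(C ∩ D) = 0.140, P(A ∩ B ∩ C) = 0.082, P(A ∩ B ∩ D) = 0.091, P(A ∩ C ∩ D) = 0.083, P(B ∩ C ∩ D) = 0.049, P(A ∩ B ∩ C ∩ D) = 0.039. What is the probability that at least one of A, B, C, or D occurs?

By inclusion–exclusion:
P(A ∪ B ∪ C ∪ D) = 0.487 + 0.406 + 0.388 + 0.450 − 0.210 − 0.183 − 0.192 − 0.137 − 0.183 − 0.140 + 0.082 + 0.091 + 0.083 + 0.049 − 0.039 = 0.952

0.952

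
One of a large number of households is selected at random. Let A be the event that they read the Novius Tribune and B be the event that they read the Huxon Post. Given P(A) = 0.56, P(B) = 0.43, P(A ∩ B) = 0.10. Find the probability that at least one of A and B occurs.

Apply inclusion-exclusion:
P(A ∪ B) = 0.56 + 0.43 − 0.10 = 0.89

0.89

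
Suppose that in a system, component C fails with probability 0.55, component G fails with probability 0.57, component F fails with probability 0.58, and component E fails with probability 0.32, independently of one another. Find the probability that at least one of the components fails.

0.9447364

P(none) = (1 − 0.55) × (1 − 0.57) × (1 − 0.58) × (1 − 0.32) = 0.45 × 0.43 × 0.42 × 0.68 = 0.0552636
P(at least one) = 1 − 0.0552636 = 0.9447364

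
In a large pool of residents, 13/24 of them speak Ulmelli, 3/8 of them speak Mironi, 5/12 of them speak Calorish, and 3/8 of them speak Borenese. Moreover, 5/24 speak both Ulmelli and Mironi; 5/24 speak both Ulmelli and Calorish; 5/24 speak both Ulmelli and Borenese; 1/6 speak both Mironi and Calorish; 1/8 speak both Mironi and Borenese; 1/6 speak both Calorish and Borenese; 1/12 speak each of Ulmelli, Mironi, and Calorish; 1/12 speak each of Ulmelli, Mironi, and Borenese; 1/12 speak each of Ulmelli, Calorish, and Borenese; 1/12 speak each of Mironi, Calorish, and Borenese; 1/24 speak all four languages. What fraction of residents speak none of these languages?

1/12

By inclusion-exclusion,
P(union) = 13/24 + 3/8 + 5/12 + 3/8 − 5/24 − 5/24 − 5/24 − 1/6 − 1/8 − 1/6 + 1/12 + 1/12 + 1/12 + 1/12 − 1/24 = 11/12
P(none) = 1 − 11/12 = 1/12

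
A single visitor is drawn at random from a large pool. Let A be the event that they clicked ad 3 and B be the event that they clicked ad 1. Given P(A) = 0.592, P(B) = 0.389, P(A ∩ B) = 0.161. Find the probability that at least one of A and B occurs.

P(A ∪ B) = 0.592 + 0.389 − 0.161 = 0.820

0.820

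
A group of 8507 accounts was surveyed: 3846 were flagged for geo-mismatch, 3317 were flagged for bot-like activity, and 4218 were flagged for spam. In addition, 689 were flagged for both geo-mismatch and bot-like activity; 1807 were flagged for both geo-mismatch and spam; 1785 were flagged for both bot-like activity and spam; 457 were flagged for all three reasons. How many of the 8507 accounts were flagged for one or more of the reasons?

N(≥1) = 3846 + 3317 + 4218 − 689 − 1807 − 1785 + 457 = 7557

7557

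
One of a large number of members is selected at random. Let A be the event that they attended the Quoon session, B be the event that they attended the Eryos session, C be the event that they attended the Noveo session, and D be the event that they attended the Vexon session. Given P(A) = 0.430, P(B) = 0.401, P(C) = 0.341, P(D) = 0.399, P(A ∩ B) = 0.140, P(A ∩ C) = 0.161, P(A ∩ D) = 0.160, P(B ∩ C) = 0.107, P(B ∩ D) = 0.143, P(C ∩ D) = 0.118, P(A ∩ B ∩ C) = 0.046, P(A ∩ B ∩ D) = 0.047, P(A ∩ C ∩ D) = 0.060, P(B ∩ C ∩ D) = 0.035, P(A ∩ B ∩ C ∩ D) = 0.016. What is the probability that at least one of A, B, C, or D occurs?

0.914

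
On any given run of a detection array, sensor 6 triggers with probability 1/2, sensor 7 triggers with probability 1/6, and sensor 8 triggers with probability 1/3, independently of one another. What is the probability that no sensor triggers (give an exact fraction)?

5/18

Since the events are independent, P(none) is the product of the individual non-occurrence probabilities.
P(none) = (1 − 1/2) × (1 − 1/6) × (1 − 1/3) = 1/2 × 5/6 × 2/3 = 5/18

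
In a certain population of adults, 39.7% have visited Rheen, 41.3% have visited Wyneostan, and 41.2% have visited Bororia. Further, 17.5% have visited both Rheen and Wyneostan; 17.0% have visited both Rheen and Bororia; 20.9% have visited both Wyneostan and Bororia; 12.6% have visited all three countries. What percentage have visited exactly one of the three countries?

By inclusion–exclusion (exactly-one form):
P(exactly one) = 39.7 + 41.3 + 41.2 − 2·17.5 − 2·17.0 − 2·20.9 + 3·12.6 = 49.2%

49.2%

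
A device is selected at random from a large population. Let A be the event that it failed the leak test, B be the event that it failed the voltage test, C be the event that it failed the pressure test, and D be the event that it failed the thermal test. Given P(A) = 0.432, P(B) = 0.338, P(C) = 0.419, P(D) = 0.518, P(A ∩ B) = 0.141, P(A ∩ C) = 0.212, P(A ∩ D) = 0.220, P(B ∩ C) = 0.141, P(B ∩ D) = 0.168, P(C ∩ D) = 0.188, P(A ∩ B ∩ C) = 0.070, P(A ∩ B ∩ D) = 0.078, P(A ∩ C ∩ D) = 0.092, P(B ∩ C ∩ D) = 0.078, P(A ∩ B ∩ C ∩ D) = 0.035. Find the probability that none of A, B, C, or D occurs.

0.080

P(A ∪ B ∪ C ∪ D) = 0.432 + 0.338 + 0.419 + 0.518 − 0.141 − 0.212 − 0.220 − 0.141 − 0.168 − 0.188 + 0.070 + 0.078 + 0.092 + 0.078 − 0.035 = 0.920
P(none) = 1 − 0.920 = 0.080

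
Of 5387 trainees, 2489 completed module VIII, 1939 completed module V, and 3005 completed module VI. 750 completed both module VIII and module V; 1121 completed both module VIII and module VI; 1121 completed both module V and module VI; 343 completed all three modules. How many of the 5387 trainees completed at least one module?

4784

|at least one| = 2489 + 1939 + 3005 − 750 − 1121 − 1121 + 343 = 4784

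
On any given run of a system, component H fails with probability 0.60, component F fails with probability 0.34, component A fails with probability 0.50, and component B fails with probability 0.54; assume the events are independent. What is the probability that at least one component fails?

Independence gives P(none) = ∏(1 − pᵢ).
P(none) = (1 − 0.60) × (1 − 0.34) × (1 − 0.50) × (1 − 0.54) = 0.40 × 0.66 × 0.50 × 0.46 = 0.06072
P(at least one) = 1 − 0.06072 = 0.93928

0.93928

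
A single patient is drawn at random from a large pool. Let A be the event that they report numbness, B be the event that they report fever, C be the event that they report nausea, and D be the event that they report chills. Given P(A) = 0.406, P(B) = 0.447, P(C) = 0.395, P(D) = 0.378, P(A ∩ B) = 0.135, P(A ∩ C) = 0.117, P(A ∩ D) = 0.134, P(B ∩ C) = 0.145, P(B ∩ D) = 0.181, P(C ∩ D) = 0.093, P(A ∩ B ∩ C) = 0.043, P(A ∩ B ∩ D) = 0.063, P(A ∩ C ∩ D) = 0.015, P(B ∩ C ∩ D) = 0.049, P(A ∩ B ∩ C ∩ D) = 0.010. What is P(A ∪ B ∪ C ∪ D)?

0.981

P(A ∪ B ∪ C ∪ D) = 0.406 + 0.447 + 0.395 + 0.378 − 0.135 − 0.117 − 0.134 − 0.145 − 0.181 − 0.093 + 0.043 + 0.063 + 0.015 + 0.049 − 0.010 = 0.981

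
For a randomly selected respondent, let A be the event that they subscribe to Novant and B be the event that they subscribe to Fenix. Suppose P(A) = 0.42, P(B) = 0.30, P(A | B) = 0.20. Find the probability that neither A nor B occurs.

P(A ∩ B) = P(B)·P(A|B) = 0.30 × 0.20 = 0.06
By inclusion–exclusion:
P(A ∪ B) = 0.42 + 0.30 − 0.06 = 0.66
P(none) = 1 − 0.66 = 0.34

0.34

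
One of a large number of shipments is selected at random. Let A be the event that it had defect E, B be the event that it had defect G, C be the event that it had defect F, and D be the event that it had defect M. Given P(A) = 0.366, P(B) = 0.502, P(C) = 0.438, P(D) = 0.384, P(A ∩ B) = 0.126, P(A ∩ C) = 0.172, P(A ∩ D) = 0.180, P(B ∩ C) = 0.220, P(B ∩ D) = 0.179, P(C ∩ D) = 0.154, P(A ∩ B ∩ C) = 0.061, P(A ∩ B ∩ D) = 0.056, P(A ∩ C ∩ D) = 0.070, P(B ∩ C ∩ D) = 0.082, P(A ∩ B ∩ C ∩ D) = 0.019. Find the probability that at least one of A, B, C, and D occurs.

0.909

P(A ∪ B ∪ C ∪ D) = 0.366 + 0.502 + 0.438 + 0.384 − 0.126 − 0.172 − 0.180 − 0.220 − 0.179 − 0.154 + 0.061 + 0.056 + 0.070 + 0.082 − 0.019 = 0.909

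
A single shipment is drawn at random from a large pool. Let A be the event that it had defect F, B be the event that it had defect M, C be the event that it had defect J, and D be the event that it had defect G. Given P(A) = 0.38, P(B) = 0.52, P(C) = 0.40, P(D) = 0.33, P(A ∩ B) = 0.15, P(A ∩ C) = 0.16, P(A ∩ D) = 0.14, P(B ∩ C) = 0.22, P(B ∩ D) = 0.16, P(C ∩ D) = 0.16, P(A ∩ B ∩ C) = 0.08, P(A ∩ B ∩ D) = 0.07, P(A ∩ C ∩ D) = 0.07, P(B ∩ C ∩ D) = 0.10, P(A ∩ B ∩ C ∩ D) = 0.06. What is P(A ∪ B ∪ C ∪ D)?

By inclusion-exclusion,
P(A ∪ B ∪ C ∪ D) = 0.38 + 0.52 + 0.40 + 0.33 − 0.15 − 0.16 − 0.14 − 0.22 − 0.16 − 0.16 + 0.08 + 0.07 + 0.07 + 0.10 − 0.06 = 0.90

0.90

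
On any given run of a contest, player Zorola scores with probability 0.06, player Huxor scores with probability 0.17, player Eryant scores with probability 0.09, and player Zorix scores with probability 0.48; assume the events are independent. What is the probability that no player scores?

0.36919064

P(none) = (1 − 0.06) × (1 − 0.17) × (1 − 0.09) × (1 − 0.48) = 0.94 × 0.83 × 0.91 × 0.52 = 0.36919064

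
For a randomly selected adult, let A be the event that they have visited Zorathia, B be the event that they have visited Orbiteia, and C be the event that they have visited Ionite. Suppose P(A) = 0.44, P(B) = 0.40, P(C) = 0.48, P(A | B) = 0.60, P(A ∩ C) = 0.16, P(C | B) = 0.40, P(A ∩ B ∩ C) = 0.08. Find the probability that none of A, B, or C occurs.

0.16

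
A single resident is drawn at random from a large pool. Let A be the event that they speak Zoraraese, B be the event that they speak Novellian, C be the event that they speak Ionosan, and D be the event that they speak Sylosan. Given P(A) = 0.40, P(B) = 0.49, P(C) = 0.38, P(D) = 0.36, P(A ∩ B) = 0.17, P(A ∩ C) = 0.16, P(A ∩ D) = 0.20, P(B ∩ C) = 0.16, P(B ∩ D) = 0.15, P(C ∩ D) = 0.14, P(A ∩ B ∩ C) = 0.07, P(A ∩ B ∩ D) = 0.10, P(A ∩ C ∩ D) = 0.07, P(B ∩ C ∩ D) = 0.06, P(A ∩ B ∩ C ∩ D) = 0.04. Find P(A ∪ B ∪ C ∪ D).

Inclusion–exclusion gives
P(A ∪ B ∪ C ∪ D) = 0.40 + 0.49 + 0.38 + 0.36 − 0.17 − 0.16 − 0.20 − 0.16 − 0.15 − 0.14 + 0.07 + 0.10 + 0.07 + 0.06 − 0.04 = 0.91

0.91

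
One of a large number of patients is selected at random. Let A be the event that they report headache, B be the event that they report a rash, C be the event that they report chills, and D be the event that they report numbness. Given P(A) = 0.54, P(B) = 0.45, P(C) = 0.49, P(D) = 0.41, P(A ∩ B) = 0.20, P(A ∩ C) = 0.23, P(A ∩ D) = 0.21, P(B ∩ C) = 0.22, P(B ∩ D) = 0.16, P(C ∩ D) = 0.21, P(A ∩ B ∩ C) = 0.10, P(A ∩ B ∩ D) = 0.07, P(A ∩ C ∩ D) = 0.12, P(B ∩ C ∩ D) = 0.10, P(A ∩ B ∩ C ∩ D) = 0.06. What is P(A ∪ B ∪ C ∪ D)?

0.99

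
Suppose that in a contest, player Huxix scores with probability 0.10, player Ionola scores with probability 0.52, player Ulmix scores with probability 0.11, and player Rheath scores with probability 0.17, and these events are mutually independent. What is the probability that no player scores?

P(none) = (1 − 0.10) × (1 − 0.52) × (1 − 0.11) × (1 − 0.17) = 0.90 × 0.48 × 0.89 × 0.83 = 0.3191184

0.3191184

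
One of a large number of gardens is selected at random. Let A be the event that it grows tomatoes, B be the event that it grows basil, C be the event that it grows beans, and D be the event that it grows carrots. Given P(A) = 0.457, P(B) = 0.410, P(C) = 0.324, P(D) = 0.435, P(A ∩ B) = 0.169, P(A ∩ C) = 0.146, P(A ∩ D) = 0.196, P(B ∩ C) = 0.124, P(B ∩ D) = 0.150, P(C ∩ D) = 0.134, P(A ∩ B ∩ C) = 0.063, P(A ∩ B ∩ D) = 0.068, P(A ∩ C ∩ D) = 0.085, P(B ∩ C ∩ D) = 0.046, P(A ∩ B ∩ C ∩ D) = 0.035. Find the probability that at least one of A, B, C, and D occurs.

0.934

Using inclusion–exclusion:
P(A ∪ B ∪ C ∪ D) = 0.457 + 0.410 + 0.324 + 0.435 − 0.169 − 0.146 − 0.196 − 0.124 − 0.150 − 0.134 + 0.063 + 0.068 + 0.085 + 0.046 − 0.035 = 0.934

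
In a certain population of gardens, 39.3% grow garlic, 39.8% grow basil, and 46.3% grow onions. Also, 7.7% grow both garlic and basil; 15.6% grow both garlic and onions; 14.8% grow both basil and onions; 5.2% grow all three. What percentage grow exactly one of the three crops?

By inclusion–exclusion (exactly-one form):
P(exactly one) = 39.3 + 39.8 + 46.3 − 2·7.7 − 2·15.6 − 2·14.8 + 3·5.2 = 64.8%

64.8%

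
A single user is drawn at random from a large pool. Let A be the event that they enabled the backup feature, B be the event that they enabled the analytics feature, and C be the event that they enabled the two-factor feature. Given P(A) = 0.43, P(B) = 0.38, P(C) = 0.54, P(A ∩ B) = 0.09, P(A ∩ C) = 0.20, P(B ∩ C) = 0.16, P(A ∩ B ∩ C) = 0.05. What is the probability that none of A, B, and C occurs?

P(A ∪ B ∪ C) = 0.43 + 0.38 + 0.54 − 0.09 − 0.20 − 0.16 + 0.05 = 0.95
P(none) = 1 − 0.95 = 0.05

0.05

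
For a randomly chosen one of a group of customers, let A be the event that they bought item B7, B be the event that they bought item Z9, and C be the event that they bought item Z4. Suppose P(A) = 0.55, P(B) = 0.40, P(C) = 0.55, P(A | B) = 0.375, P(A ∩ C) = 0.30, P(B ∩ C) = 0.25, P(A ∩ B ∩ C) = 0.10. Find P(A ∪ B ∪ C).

0.90

P(A ∩ B) = P(B)·P(A|B) = 0.40 × 0.375 = 0.15
P(A ∪ B ∪ C) = 0.55 + 0.40 + 0.55 − 0.15 − 0.30 − 0.25 + 0.10 = 0.90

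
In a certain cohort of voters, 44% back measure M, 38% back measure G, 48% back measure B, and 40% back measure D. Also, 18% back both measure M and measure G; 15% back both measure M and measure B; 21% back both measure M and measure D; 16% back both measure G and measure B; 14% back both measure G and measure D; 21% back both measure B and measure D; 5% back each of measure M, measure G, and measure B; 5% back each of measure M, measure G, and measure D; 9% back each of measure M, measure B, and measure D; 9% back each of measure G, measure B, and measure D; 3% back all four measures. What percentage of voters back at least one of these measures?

90%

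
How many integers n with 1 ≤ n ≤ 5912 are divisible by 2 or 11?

3225

⌊5912/2⌋ + ⌊5912/11⌋ − ⌊5912/22⌋ = 2956 + 537 − 268 = 3225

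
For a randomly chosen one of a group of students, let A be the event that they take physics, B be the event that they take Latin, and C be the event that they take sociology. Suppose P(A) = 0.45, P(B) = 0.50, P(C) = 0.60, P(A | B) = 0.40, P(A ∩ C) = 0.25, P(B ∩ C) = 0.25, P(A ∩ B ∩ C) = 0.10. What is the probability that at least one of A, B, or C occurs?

0.95

P(A ∩ B) = P(B)·P(A|B) = 0.50 × 0.40 = 0.20
P(A ∪ B ∪ C) = 0.45 + 0.50 + 0.60 − 0.20 − 0.25 − 0.25 + 0.10 = 0.95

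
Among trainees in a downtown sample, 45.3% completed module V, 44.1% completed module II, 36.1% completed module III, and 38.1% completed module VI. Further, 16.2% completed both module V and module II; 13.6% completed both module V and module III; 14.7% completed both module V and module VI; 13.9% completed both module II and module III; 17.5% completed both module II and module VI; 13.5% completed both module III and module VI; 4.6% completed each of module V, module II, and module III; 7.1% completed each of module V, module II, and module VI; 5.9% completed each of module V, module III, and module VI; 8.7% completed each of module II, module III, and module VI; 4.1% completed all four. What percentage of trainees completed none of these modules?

3.6%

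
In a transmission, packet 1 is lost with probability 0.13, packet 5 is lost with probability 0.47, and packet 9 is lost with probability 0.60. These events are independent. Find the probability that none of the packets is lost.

Independence gives P(none) = ∏(1 − pᵢ).
P(none) = (1 − 0.13) × (1 − 0.47) × (1 − 0.60) = 0.87 × 0.53 × 0.40 = 0.18444

0.18444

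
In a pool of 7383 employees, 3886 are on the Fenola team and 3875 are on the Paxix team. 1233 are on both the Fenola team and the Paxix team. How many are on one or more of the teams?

6528

By inclusion–exclusion:
N(≥1) = 3886 + 3875 − 1233 = 6528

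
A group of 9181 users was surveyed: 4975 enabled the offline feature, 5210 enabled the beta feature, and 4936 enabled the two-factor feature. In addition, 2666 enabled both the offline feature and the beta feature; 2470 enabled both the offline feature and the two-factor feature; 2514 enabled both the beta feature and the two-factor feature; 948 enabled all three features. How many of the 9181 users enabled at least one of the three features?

8419

N(≥1) = 4975 + 5210 + 4936 − 2666 − 2470 − 2514 + 948 = 8419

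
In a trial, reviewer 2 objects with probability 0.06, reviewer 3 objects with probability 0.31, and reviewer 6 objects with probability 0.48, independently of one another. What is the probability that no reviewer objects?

0.337272

Independence gives P(none) = ∏(1 − pᵢ).
P(none) = (1 − 0.06) × (1 − 0.31) × (1 − 0.48) = 0.94 × 0.69 × 0.52 = 0.337272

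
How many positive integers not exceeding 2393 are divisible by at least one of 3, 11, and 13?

1054

floor(2393/3) + floor(2393/11) + floor(2393/13) − floor(2393/33) − floor(2393/39) − floor(2393/143) + floor(2393/429) = 797 + 217 + 184 − 72 − 61 − 16 + 5 = 1054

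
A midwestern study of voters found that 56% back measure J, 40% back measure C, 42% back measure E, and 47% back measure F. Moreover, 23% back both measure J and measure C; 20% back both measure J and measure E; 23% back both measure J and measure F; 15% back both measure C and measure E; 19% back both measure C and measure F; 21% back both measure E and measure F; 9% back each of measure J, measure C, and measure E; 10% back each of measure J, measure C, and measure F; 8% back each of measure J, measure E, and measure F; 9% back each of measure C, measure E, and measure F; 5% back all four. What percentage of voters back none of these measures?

5%

P(≥1) = 56 + 40 + 42 + 47 − 23 − 20 − 23 − 15 − 19 − 21 + 9 + 10 + 8 + 9 − 5 = 95%
P(none) = 100% − 95% = 5%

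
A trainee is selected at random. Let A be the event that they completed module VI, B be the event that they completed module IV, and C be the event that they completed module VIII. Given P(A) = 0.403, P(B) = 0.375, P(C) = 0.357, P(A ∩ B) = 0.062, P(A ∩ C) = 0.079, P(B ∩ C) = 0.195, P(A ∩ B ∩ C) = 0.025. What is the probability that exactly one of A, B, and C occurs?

P(exactly one) = 0.403 + 0.375 + 0.357 − 2·0.062 − 2·0.079 − 2·0.195 + 3·0.025 = 0.538

0.538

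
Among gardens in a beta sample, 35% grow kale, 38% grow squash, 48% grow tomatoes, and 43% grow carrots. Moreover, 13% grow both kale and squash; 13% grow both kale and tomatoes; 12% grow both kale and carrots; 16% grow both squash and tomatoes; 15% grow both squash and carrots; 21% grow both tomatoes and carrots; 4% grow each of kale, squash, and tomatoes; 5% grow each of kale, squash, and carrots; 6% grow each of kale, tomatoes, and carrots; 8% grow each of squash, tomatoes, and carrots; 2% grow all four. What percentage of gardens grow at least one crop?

Inclusion–exclusion gives
P(at least one) = 35 + 38 + 48 + 43 − 13 − 13 − 12 − 16 − 15 − 21 + 4 + 5 + 6 + 8 − 2 = 95%

95%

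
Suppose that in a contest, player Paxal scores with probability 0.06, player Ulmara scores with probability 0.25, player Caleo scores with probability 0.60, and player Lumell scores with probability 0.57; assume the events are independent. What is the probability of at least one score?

0.87874

P(none) = (1 − 0.06) × (1 − 0.25) × (1 − 0.60) × (1 − 0.57) = 0.94 × 0.75 × 0.40 × 0.43 = 0.12126
P(at least one) = 1 − 0.12126 = 0.87874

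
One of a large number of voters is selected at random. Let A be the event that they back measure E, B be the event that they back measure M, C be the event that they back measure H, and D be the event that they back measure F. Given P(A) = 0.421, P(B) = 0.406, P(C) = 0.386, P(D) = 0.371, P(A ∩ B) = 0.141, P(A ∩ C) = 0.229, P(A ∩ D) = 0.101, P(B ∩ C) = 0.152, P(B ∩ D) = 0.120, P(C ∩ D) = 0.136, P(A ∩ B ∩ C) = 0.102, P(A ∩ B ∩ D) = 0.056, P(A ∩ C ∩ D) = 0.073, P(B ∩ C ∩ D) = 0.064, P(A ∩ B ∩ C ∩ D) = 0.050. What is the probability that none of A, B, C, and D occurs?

0.050

By inclusion–exclusion:
P(A ∪ B ∪ C ∪ D) = 0.421 + 0.406 + 0.386 + 0.371 − 0.141 − 0.229 − 0.101 − 0.152 − 0.120 − 0.136 + 0.102 + 0.056 + 0.073 + 0.064 − 0.050 = 0.950
P(none) = 1 − 0.950 = 0.050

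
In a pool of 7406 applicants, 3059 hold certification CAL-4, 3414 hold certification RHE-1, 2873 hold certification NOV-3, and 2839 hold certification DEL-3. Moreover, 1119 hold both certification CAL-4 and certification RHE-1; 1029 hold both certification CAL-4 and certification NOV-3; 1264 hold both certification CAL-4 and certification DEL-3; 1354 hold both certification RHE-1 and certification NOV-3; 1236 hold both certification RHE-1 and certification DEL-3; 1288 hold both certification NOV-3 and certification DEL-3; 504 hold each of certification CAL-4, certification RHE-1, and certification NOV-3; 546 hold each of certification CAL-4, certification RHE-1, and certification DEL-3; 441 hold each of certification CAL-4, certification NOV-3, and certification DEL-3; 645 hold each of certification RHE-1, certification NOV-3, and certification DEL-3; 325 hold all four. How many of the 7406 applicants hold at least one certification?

6706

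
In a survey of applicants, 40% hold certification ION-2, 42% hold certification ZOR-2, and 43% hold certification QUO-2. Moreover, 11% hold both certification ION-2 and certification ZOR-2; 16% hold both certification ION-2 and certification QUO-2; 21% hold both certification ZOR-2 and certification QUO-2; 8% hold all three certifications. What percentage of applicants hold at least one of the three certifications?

85%

P(at least one) = 40 + 42 + 43 − 11 − 16 − 21 + 8 = 85%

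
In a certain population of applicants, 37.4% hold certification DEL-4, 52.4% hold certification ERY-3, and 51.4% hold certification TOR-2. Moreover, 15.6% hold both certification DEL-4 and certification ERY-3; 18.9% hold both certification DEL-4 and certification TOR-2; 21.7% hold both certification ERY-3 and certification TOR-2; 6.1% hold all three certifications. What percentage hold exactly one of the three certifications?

47.1%

P(exactly one) = 37.4 + 52.4 + 51.4 − 2·15.6 − 2·18.9 − 2·21.7 + 3·6.1 = 47.1%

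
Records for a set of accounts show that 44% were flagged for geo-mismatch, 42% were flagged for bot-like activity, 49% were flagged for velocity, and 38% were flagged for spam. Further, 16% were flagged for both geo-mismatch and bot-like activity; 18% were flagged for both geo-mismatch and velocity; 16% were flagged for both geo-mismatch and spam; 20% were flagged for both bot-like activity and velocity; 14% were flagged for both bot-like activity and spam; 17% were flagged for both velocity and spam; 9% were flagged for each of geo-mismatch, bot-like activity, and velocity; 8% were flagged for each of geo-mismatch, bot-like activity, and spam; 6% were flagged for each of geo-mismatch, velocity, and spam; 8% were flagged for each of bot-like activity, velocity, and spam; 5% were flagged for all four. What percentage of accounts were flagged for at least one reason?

Using inclusion–exclusion:
P(≥1) = 44 + 42 + 49 + 38 − 16 − 18 − 16 − 20 − 14 − 17 + 9 + 8 + 6 + 8 − 5 = 98%

98%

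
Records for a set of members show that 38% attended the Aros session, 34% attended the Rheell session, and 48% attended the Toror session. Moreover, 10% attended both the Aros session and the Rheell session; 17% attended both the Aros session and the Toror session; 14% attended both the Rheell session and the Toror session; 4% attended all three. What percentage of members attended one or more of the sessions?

83%

Using inclusion–exclusion:
P(union) = 38 + 34 + 48 − 10 − 17 − 14 + 4 = 83%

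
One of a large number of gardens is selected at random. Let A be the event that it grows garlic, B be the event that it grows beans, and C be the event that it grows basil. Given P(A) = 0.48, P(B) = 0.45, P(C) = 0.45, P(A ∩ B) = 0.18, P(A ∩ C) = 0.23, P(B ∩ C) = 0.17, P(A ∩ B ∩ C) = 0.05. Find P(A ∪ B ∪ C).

Apply inclusion-exclusion:
P(A ∪ B ∪ C) = 0.48 + 0.45 + 0.45 − 0.18 − 0.23 − 0.17 + 0.05 = 0.85

0.85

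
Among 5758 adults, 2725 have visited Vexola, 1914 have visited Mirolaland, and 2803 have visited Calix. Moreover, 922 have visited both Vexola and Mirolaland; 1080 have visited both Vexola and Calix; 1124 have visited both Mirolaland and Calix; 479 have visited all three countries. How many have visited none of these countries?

|at least one| = 2725 + 1914 + 2803 − 922 − 1080 − 1124 + 479 = 4795
None: 5758 − 4795 = 963

963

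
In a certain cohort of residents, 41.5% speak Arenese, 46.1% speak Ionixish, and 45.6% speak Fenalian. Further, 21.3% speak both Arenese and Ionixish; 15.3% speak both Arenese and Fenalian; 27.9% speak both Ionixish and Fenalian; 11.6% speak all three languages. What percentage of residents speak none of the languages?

19.7%

P(union) = 41.5 + 46.1 + 45.6 − 21.3 − 15.3 − 27.9 + 11.6 = 80.3%
P(none) = 100% − 80.3% = 19.7%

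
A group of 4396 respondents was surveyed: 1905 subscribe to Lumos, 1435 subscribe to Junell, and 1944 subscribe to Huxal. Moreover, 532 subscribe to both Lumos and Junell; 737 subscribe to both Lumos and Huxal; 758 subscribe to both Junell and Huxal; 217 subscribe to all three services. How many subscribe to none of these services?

922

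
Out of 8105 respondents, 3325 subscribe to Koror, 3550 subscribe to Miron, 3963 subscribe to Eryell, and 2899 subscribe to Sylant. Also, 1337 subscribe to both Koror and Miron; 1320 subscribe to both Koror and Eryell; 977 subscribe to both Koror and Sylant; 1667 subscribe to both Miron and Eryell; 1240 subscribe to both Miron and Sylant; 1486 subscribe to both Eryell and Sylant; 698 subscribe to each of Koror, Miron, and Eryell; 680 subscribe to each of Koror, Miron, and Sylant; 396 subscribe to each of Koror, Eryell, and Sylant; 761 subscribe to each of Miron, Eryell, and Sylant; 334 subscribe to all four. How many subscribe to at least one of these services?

7911

Apply inclusion-exclusion:
|at least one| = 3325 + 3550 + 3963 + 2899 − 1337 − 1320 − 977 − 1667 − 1240 − 1486 + 698 + 680 + 396 + 761 − 334 = 7911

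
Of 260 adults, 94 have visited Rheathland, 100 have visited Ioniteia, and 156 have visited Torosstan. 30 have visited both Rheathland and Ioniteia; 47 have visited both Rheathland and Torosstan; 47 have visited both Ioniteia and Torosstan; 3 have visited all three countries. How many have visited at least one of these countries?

|union| = 94 + 100 + 156 − 30 − 47 − 47 + 3 = 229

229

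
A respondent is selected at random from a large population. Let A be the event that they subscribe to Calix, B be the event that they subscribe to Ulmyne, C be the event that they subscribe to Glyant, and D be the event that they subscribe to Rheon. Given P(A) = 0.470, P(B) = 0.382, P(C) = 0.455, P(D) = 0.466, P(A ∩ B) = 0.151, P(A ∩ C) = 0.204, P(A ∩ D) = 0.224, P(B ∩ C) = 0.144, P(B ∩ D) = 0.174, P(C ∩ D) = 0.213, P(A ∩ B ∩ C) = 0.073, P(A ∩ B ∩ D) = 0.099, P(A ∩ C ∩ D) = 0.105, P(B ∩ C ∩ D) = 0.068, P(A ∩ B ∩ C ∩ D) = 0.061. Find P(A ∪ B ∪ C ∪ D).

0.947

Inclusion–exclusion gives
P(A ∪ B ∪ C ∪ D) = 0.470 + 0.382 + 0.455 + 0.466 − 0.151 − 0.204 − 0.224 − 0.144 − 0.174 − 0.213 + 0.073 + 0.099 + 0.105 + 0.068 − 0.061 = 0.947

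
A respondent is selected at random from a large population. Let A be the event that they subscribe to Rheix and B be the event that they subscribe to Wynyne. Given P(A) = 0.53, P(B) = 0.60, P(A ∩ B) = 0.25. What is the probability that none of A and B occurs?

0.12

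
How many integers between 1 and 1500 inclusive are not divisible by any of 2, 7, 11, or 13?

Inclusion–exclusion gives
750 + 214 + 136 + 115 − 107 − 68 − 57 − 19 − 16 − 10 + 9 + 8 + 5 + 1 − 0 = 961
1500 − 961 = 539

539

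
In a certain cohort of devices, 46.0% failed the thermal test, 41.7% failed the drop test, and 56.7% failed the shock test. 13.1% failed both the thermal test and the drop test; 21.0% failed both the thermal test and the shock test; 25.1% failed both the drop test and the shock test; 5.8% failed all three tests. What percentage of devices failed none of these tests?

Apply inclusion-exclusion:
P(≥1) = 46.0 + 41.7 + 56.7 − 13.1 − 21.0 − 25.1 + 5.8 = 91.0%
P(none) = 100% − 91.0% = 9.0%

9.0%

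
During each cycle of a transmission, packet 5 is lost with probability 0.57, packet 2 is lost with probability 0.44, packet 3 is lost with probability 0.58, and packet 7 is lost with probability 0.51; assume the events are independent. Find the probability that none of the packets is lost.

0.04955664

Since the events are independent, P(none) is the product of the individual non-occurrence probabilities.
P(none) = (1 − 0.57) × (1 − 0.44) × (1 − 0.58) × (1 − 0.51) = 0.43 × 0.56 × 0.42 × 0.49 = 0.04955664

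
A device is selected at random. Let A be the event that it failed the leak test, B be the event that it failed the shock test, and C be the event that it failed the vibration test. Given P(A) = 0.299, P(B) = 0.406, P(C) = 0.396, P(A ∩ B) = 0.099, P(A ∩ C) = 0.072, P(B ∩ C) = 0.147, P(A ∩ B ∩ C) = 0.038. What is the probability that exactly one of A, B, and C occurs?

0.579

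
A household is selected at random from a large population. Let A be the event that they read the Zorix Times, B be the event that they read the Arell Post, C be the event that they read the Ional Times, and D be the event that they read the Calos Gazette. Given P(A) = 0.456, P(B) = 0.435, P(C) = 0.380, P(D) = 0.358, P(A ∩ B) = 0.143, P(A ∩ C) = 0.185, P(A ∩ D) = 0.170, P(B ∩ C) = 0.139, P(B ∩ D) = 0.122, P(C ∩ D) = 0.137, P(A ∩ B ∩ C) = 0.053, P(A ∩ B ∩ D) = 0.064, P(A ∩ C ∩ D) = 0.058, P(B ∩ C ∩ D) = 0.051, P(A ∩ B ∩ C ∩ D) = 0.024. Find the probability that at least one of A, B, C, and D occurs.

0.935

Using inclusion–exclusion:
P(A ∪ B ∪ C ∪ D) = 0.456 + 0.435 + 0.380 + 0.358 − 0.143 − 0.185 − 0.170 − 0.139 − 0.122 − 0.137 + 0.053 + 0.064 + 0.058 + 0.051 − 0.024 = 0.935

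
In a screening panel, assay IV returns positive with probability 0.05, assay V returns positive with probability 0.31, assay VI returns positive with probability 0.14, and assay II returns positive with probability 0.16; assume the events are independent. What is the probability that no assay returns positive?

0.4735332

P(none) = (1 − 0.05) × (1 − 0.31) × (1 − 0.14) × (1 − 0.16) = 0.95 × 0.69 × 0.86 × 0.84 = 0.4735332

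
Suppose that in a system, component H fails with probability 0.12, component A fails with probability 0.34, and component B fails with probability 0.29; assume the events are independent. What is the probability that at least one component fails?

0.587632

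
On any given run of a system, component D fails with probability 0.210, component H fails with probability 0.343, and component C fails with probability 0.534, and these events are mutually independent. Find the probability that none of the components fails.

Independence gives P(none) = ∏(1 − pᵢ).
P(none) = (1 − 0.210) × (1 − 0.343) × (1 − 0.534) = 0.790 × 0.657 × 0.466 = 0.24186798

0.24186798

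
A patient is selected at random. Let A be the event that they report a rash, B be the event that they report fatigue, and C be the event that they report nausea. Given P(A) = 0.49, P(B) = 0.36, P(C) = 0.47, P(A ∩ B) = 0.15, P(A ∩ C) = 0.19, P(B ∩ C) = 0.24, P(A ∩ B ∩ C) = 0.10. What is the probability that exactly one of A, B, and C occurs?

0.46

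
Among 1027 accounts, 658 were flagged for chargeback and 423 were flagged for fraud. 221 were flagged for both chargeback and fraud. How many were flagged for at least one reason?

860

Using inclusion–exclusion:
N(≥1) = 658 + 423 − 221 = 860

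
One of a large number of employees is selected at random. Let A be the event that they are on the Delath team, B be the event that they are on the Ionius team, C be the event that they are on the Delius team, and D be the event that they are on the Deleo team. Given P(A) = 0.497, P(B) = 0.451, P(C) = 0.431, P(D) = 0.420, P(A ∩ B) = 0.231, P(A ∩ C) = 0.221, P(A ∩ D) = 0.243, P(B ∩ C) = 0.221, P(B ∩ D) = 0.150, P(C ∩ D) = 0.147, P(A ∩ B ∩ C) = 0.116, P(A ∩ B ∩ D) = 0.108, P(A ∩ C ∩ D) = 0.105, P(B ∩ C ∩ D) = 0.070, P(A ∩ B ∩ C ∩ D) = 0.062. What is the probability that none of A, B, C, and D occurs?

P(A ∪ B ∪ C ∪ D) = 0.497 + 0.451 + 0.431 + 0.420 − 0.231 − 0.221 − 0.243 − 0.221 − 0.150 − 0.147 + 0.116 + 0.108 + 0.105 + 0.070 − 0.062 = 0.923
P(none) = 1 − 0.923 = 0.077

0.077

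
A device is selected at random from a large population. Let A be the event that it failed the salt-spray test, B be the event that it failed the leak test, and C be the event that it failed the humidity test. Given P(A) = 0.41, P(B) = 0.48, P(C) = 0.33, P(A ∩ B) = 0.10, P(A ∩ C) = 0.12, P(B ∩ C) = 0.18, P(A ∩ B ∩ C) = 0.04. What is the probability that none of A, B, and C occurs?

0.14

P(A ∪ B ∪ C) = 0.41 + 0.48 + 0.33 − 0.10 − 0.12 − 0.18 + 0.04 = 0.86
P(none) = 1 − 0.86 = 0.14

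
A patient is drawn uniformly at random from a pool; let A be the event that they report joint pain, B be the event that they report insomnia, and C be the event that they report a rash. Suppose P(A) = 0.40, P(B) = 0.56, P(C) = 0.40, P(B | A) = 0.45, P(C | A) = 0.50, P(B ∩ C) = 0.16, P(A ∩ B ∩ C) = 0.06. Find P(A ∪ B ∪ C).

P(A ∩ B) = P(A)·P(B|A) = 0.40 × 0.45 = 0.18
P(A ∩ C) = P(A)·P(C|A) = 0.40 × 0.50 = 0.20
Inclusion–exclusion gives
P(A ∪ B ∪ C) = 0.40 + 0.56 + 0.40 − 0.18 − 0.20 − 0.16 + 0.06 = 0.88

0.88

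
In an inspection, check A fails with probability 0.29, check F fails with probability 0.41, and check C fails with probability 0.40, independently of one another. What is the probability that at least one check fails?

P(none) = (1 − 0.29) × (1 − 0.41) × (1 − 0.40) = 0.71 × 0.59 × 0.60 = 0.25134
P(at least one) = 1 − 0.25134 = 0.74866

0.74866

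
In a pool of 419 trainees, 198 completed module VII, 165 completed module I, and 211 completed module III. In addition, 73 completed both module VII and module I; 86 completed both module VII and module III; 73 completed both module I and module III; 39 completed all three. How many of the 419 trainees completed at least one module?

381

Using inclusion–exclusion:
N(≥1) = 198 + 165 + 211 − 73 − 86 − 73 + 39 = 381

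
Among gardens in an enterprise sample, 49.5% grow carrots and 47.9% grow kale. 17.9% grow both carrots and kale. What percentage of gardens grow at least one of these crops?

79.5%

By inclusion-exclusion,
P(≥1) = 49.5 + 47.9 − 17.9 = 79.5%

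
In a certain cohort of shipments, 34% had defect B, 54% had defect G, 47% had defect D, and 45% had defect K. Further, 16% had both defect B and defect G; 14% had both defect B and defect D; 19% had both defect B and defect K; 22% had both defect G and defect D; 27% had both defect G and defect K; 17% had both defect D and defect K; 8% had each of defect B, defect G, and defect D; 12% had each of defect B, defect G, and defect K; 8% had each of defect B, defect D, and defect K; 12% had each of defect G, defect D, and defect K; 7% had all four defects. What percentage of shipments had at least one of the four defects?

98%

Inclusion–exclusion gives
P(at least one) = 34 + 54 + 47 + 45 − 16 − 14 − 19 − 22 − 27 − 17 + 8 + 12 + 8 + 12 − 7 = 98%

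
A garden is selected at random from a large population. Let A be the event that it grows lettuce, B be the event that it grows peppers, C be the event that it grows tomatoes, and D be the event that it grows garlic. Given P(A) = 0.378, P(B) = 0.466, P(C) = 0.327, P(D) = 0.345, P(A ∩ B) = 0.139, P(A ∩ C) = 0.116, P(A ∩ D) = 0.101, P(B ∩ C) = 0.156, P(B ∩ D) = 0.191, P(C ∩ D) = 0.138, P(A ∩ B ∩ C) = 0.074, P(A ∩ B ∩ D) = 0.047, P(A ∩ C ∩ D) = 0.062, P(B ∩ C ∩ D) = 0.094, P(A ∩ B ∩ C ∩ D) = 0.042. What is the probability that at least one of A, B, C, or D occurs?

By inclusion–exclusion:
P(A ∪ B ∪ C ∪ D) = 0.378 + 0.466 + 0.327 + 0.345 − 0.139 − 0.116 − 0.101 − 0.156 − 0.191 − 0.138 + 0.074 + 0.047 + 0.062 + 0.094 − 0.042 = 0.910

0.910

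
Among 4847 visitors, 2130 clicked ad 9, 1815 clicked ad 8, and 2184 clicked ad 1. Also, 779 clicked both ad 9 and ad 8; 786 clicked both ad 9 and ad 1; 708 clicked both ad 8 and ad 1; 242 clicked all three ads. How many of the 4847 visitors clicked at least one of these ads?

4098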